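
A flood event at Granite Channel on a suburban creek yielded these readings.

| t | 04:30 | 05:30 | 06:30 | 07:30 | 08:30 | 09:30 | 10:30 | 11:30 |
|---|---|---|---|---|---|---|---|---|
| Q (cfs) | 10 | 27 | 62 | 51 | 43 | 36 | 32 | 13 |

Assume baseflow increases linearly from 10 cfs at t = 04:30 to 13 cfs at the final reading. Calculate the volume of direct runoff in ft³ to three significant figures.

Direct-runoff ordinates (Q − Q_b): 0.00, 16.57, 51.14, 39.71, 31.29, 23.86, 19.43, 0.00 cfs.
ΣQ_DR = 182.0 cfs.
With Δt = 1 h = 3600 s, V = ΣQ_DR · Δt = 182.0 × 3600 = 6.55 × 10^5 ft³.

V ≈ 6.55 × 10^5 ft³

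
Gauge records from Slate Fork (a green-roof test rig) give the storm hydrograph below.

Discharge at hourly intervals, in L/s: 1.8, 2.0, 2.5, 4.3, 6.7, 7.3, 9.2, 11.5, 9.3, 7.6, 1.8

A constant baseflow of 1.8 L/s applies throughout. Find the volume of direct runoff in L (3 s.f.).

Direct-runoff ordinates (Q − Q_b): 0.0, 0.2, 0.7, 2.5, 4.9, 5.5, 7.4, 9.7, 7.5, 5.8, 0.0 L/s.
ΣQ_DR = 44.20 L/s.
With Δt = 1 h = 3600 s, V = ΣQ_DR · Δt = 44.20 × 3600 = 1.59 × 10^5 L.

V ≈ 1.59 × 10^5 L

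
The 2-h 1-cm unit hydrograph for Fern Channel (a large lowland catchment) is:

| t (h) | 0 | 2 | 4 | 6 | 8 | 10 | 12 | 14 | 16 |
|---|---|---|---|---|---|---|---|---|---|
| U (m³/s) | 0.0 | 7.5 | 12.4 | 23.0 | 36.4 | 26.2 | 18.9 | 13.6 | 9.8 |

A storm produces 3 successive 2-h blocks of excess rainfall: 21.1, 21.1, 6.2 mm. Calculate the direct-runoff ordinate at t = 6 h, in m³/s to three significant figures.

Q ≈ 79.3 m³/s

By discrete convolution, Q_j = Σ (P_i / 10 mm) · U_{j−i}.
At t = 6 h (j=3): Q = (21.1/10)·23.0 + (21.1/10)·12.4 + (6.2/10)·7.5 = 79.3 m³/s.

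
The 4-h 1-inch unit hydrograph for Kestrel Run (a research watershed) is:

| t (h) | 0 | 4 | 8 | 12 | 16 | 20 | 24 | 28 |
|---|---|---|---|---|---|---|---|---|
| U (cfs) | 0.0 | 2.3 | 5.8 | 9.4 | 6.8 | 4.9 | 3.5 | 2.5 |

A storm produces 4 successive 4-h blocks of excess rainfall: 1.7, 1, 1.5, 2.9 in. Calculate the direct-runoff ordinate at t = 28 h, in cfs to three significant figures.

Q ≈ 34.8 cfs

By discrete convolution, Q_j = Σ (P_i / 1 in) · U_{j−i}.
At t = 28 h (j=7): Q = (1.7/1)·2.5 + (1/1)·3.5 + (1.5/1)·4.9 + (2.9/1)·6.8 = 34.8 cfs.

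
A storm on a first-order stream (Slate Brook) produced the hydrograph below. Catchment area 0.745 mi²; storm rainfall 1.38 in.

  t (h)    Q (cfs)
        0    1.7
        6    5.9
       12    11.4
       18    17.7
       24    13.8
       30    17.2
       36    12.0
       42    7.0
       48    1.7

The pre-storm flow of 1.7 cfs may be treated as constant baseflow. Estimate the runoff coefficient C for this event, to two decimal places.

ΣQ_DR = 73.10 cfs; V = ΣQ_DR·Δt = 1.579 × 10^6 ft³.
Runoff depth d = V / A = 0.9123 in.
C = d / P = 0.9123 / 1.38 = 0.66.

C ≈ 0.66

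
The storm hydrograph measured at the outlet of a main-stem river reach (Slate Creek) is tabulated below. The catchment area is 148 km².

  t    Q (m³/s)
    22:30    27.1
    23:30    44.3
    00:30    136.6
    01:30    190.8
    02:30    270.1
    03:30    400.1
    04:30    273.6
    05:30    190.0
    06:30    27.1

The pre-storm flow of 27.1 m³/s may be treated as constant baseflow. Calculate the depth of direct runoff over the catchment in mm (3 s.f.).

Direct runoff: 0.0, 17.2, 109.5, 163.7, 243.0, 373.0, 246.5, 162.9, 0.0 m³/s; ΣQ_DR = 1316 m³/s.
V = ΣQ_DR · Δt = 1316 × 3600 s = 4.737 × 10^6 m³.
Over A = 148 km², depth = V / A = 32.0 mm.

d ≈ 32.0 mm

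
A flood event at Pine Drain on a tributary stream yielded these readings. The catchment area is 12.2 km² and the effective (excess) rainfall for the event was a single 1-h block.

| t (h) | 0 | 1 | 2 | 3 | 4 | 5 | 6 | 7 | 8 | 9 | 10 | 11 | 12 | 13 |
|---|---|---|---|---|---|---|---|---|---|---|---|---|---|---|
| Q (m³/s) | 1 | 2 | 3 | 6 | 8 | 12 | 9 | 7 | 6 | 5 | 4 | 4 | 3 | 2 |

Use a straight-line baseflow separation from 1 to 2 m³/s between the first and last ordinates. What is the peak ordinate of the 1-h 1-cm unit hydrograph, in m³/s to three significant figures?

Direct runoff: 0.00, 0.92, 1.85, 4.77, 6.69, 10.62, 7.54, 5.46, 4.38, 3.31, 2.23, 2.15, 1.08, 0.00 m³/s; ΣQ_DR = 51.00 m³/s, peak = 10.62 m³/s.
Runoff depth d = ΣQ_DR·Δt / A = 51.00 × 3600 / (12.2 km²) = 15.05 mm.
The 1-cm UH is the DRH scaled by (10 mm)/d, so U_p = 10.62 × 10/15.05 = 7.05 m³/s.

U_p ≈ 7.05 m³/s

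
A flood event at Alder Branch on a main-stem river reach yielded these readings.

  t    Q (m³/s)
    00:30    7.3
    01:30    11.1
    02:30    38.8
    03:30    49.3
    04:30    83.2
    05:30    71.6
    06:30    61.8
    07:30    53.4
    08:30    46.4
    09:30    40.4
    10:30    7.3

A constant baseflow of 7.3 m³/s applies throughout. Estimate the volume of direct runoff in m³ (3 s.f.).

Direct-runoff ordinates (Q − Q_b): 0.0, 3.8, 31.5, 42.0, 75.9, 64.3, 54.5, 46.1, 39.1, 33.1, 0.0 m³/s.
ΣQ_DR = 390.3 m³/s.
With Δt = 1 h = 3600 s, V = ΣQ_DR · Δt = 390.3 × 3600 = 1.41 × 10^6 m³.

V ≈ 1.41 × 10^6 m³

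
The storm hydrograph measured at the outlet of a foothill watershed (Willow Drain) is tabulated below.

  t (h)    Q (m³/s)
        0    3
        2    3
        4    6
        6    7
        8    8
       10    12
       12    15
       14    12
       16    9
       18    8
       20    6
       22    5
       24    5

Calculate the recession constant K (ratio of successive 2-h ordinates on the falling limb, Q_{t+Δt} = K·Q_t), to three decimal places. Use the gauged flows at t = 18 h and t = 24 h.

K ≈ 0.855

Using the recession-limb readings at t = 18 h and t = 24 h: Q falls from 8 to 5 m³/s over 3 intervals.
K = (Q₂/Q₁)^(1/3) = (5/8)^(1/3) = 0.855.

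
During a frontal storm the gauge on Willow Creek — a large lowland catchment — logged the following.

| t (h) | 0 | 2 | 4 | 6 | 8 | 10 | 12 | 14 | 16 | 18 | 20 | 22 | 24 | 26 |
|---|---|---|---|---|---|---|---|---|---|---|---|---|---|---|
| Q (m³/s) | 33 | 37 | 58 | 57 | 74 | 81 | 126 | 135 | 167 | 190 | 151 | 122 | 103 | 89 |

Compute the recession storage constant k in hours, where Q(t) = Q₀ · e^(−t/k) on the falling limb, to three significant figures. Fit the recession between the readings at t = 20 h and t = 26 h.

On the falling limb, Q drops from 151 to 89 m³/s between t = 20 h and t = 26 h (Δt = 6 h).
k = −Δt / ln(Q₂/Q₁) = −6 / ln(89/151) = 11.3 h.

k ≈ 11.3 h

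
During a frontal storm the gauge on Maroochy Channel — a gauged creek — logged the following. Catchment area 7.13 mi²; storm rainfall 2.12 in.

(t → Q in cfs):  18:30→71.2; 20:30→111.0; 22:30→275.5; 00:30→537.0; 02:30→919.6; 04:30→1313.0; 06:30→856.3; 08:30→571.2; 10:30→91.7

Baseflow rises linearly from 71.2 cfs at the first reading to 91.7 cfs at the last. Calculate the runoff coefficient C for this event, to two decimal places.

C ≈ 0.82

ΣQ_DR = 4013 cfs; V = ΣQ_DR·Δt = 2.890 × 10^7 ft³.
Runoff depth d = V / A = 1.745 in.
C = d / P = 1.745 / 2.12 = 0.82.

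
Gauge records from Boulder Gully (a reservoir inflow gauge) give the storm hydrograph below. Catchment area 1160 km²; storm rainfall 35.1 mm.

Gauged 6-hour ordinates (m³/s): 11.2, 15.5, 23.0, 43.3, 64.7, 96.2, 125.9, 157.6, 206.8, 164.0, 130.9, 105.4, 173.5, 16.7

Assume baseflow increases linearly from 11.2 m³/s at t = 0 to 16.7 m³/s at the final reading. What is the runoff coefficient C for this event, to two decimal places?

ΣQ_DR = 1139 m³/s; V = ΣQ_DR·Δt = 2.461 × 10^7 m³.
Runoff depth d = V / A = 21.22 mm.
C = d / P = 21.22 / 35.1 = 0.60.

C ≈ 0.60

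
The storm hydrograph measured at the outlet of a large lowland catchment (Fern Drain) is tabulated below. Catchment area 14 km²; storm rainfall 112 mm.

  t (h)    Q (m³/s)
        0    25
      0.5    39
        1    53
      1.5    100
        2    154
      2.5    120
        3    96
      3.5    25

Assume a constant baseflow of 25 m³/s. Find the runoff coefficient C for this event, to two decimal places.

C ≈ 0.47

ΣQ_DR = 412.0 m³/s; V = ΣQ_DR·Δt = 7.416 × 10^5 m³.
Runoff depth d = V / A = 52.97 mm.
C = d / P = 52.97 / 112 = 0.47.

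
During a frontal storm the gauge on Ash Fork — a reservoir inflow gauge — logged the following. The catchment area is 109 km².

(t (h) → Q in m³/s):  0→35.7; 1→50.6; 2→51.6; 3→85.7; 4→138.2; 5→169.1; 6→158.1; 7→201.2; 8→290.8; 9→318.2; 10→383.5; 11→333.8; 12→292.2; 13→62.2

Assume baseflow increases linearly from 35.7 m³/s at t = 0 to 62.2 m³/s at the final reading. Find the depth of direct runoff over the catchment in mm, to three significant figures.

d ≈ 62.3 mm

Direct runoff: 0.00, 12.86, 11.82, 43.88, 94.35, 123.21, 110.17, 151.23, 238.79, 264.15, 327.42, 275.68, 232.04, 0.00 m³/s; ΣQ_DR = 1886 m³/s.
V = ΣQ_DR · Δt = 1886 × 3600 s = 6.788 × 10^6 m³.
Over A = 109 km², depth = V / A = 62.3 mm.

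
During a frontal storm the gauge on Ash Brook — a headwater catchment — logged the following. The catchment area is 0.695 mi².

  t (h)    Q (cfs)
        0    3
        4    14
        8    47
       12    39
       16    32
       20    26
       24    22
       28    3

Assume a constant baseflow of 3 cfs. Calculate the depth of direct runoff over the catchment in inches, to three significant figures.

d ≈ 1.44 in

Direct runoff: 0.0, 11.0, 44.0, 36.0, 29.0, 23.0, 19.0, 0.0 cfs; ΣQ_DR = 162.0 cfs.
V = ΣQ_DR · Δt = 162.0 × 14400 s = 2.333 × 10^6 ft³.
Over A = 0.695 mi², depth = V / A = 1.44 in.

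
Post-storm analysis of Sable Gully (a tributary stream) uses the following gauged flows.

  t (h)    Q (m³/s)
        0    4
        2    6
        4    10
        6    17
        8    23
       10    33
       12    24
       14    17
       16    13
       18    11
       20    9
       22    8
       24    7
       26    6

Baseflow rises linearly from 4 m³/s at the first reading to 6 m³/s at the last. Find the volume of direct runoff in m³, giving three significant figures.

Direct-runoff ordinates (Q − Q_b): 0.00, 1.85, 5.69, 12.54, 18.38, 28.23, 19.08, 11.92, 7.77, 5.62, 3.46, 2.31, 1.15, 0.00 m³/s.
ΣQ_DR = 118.0 m³/s.
With Δt = 2 h = 7200 s, V = ΣQ_DR · Δt = 118.0 × 7200 = 8.50 × 10^5 m³.

V ≈ 8.50 × 10^5 m³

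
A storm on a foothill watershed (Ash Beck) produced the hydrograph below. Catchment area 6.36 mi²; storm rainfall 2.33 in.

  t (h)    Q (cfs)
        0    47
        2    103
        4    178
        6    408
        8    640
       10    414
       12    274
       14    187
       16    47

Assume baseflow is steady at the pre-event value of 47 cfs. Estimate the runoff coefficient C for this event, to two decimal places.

C ≈ 0.39

ΣQ_DR = 1875 cfs; V = ΣQ_DR·Δt = 1.350 × 10^7 ft³.
Runoff depth d = V / A = 0.9137 in.
C = d / P = 0.9137 / 2.33 = 0.39.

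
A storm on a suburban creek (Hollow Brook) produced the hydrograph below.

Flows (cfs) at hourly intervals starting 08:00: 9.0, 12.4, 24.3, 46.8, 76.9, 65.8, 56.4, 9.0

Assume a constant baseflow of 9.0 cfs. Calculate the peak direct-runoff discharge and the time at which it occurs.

Q_p = 67.9 cfs at t = 12:00

Subtracting baseflow gives direct-runoff ordinates: 0.0, 3.4, 15.3, 37.8, 67.9, 56.8, 47.4, 0.0 cfs.
The maximum is 67.9 cfs, occurring at the reading for t = 12:00.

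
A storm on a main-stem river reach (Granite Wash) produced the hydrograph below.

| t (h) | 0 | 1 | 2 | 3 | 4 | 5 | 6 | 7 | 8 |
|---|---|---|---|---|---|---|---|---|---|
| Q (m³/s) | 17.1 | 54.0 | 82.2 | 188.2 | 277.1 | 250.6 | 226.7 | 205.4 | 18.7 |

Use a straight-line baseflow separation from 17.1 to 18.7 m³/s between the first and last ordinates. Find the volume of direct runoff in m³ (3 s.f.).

Direct-runoff ordinates (Q − Q_b): 0.00, 36.70, 64.70, 170.50, 259.20, 232.50, 208.40, 186.90, 0.00 m³/s.
ΣQ_DR = 1159 m³/s.
With Δt = 1 h = 3600 s, V = ΣQ_DR · Δt = 1159 × 3600 = 4.17 × 10^6 m³.

V ≈ 4.17 × 10^6 m³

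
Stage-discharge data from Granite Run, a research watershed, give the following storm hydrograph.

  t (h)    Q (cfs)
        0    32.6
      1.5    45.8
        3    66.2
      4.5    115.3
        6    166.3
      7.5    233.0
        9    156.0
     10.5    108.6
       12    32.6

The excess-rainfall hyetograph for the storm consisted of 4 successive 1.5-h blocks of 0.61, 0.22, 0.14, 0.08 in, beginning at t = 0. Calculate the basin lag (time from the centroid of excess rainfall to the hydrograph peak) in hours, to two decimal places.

t_L ≈ 5.69 h

Centroid of excess rainfall: t_c = Σ P_i·t̄_i / ΣP_i = 1.8071 h (block centres at 0.75, 2.25, 3.75, 5.25 h).
Hydrograph peak occurs at t = 7.5 h, so basin lag t_L = 7.5 − 1.8071 = 5.69 h.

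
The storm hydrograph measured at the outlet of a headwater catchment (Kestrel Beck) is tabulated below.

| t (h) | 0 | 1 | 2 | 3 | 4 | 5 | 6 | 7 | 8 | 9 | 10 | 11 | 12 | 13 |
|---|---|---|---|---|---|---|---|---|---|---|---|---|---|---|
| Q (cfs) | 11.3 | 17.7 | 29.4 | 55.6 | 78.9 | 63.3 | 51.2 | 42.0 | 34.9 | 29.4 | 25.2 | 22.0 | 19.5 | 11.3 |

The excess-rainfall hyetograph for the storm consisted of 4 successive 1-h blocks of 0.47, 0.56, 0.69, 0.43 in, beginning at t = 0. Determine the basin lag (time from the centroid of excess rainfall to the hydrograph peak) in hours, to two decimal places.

t_L ≈ 2.00 h

Centroid of excess rainfall: t_c = Σ P_i·t̄_i / ΣP_i = 2.0023 h (block centres at 0.5, 1.5, 2.5, 3.5 h).
Hydrograph peak occurs at t = 4 h, so basin lag t_L = 4 − 2.0023 = 2.00 h.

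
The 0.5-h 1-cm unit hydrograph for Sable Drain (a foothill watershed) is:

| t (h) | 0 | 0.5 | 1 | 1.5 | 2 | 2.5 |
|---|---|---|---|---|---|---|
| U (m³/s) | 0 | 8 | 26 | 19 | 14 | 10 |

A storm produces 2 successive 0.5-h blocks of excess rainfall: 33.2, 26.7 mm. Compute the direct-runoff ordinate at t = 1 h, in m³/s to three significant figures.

By discrete convolution, Q_j = Σ (P_i / 10 mm) · U_{j−i}.
At t = 1 h (j=2): Q = (33.2/10)·26 + (26.7/10)·8 = 108 m³/s.

Q ≈ 108 m³/s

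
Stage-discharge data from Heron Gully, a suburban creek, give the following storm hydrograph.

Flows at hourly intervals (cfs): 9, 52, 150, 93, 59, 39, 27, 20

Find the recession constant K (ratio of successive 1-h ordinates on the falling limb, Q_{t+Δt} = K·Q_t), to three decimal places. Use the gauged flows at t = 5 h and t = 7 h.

K ≈ 0.716

Using the recession-limb readings at t = 5 h and t = 7 h: Q falls from 39 to 20 cfs over 2 intervals.
K = (Q₂/Q₁)^(1/2) = (20/39)^(1/2) = 0.716.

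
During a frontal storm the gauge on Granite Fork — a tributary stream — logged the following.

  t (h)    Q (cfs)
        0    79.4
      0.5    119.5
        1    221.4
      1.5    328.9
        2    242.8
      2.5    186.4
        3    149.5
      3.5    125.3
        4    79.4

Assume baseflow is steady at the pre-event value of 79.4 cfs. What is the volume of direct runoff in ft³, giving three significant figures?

V ≈ 1.47 × 10^6 ft³

Direct-runoff ordinates (Q − Q_b): 0.0, 40.1, 142.0, 249.5, 163.4, 107.0, 70.1, 45.9, 0.0 cfs.
ΣQ_DR = 818.0 cfs.
With Δt = 0.5 h = 1800 s, V = ΣQ_DR · Δt = 818.0 × 1800 = 1.47 × 10^6 ft³.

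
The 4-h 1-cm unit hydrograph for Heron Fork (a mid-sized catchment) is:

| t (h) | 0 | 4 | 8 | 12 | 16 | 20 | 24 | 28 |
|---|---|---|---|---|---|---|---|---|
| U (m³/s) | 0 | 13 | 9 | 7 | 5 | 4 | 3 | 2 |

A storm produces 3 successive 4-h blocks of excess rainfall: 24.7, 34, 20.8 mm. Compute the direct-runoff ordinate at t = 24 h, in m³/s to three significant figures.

Q ≈ 31.4 m³/s

By discrete convolution, Q_j = Σ (P_i / 10 mm) · U_{j−i}.
At t = 24 h (j=6): Q = (24.7/10)·3 + (34/10)·4 + (20.8/10)·5 = 31.4 m³/s.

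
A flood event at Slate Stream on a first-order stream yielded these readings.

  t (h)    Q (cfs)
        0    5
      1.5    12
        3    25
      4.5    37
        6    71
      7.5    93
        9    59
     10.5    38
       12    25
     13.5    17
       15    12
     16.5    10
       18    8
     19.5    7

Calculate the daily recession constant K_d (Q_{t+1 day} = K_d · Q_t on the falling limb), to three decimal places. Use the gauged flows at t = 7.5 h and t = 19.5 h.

Between t = 7.5 h and t = 19.5 h the flow falls from 93 to 7 cfs over 8×1.5 h = 12 h.
Per-interval ratio K = (7/93)^(1/8) = 0.7237; K_d = K^(24/1.5) = 0.006.

K_d ≈ 0.006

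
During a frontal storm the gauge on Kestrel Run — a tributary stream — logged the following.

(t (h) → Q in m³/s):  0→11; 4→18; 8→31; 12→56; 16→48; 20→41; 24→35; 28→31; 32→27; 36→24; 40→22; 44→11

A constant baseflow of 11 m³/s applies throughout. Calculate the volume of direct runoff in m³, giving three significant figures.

Direct-runoff ordinates (Q − Q_b): 0.0, 7.0, 20.0, 45.0, 37.0, 30.0, 24.0, 20.0, 16.0, 13.0, 11.0, 0.0 m³/s.
ΣQ_DR = 223.0 m³/s.
With Δt = 4 h = 14400 s, V = ΣQ_DR · Δt = 223.0 × 14400 = 3.21 × 10^6 m³.

V ≈ 3.21 × 10^6 m³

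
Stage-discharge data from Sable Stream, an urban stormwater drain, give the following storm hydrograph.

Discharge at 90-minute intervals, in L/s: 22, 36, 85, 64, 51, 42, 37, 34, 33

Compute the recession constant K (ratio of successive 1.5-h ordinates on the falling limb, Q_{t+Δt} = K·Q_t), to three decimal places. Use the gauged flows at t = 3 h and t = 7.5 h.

K ≈ 0.791

Using the recession-limb readings at t = 3 h and t = 7.5 h: Q falls from 85 to 42 L/s over 3 intervals.
K = (Q₂/Q₁)^(1/3) = (42/85)^(1/3) = 0.791.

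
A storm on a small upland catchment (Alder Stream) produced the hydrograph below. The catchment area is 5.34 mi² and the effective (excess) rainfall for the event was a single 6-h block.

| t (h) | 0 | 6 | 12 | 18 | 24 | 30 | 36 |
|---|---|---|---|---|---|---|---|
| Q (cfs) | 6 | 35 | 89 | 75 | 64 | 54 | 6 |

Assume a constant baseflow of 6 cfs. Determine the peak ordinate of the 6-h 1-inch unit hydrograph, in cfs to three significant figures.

U_p ≈ 166 cfs

Direct runoff: 0.0, 29.0, 83.0, 69.0, 58.0, 48.0, 0.0 cfs; ΣQ_DR = 287.0 cfs, peak = 83.0 cfs.
Runoff depth d = ΣQ_DR·Δt / A = 287.0 × 21600 / (5.34 mi²) = 0.4997 in.
The 1-inch UH is the DRH scaled by (1 in)/d, so U_p = 83.0 × 1/0.4997 = 166 cfs.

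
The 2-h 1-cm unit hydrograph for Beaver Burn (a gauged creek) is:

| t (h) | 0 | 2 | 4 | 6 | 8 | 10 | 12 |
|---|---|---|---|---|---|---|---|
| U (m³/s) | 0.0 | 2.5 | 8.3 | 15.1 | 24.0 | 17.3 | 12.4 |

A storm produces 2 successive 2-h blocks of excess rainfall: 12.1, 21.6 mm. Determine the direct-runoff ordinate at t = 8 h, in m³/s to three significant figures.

By discrete convolution, Q_j = Σ (P_i / 10 mm) · U_{j−i}.
At t = 8 h (j=4): Q = (12.1/10)·24.0 + (21.6/10)·15.1 = 61.7 m³/s.

Q ≈ 61.7 m³/s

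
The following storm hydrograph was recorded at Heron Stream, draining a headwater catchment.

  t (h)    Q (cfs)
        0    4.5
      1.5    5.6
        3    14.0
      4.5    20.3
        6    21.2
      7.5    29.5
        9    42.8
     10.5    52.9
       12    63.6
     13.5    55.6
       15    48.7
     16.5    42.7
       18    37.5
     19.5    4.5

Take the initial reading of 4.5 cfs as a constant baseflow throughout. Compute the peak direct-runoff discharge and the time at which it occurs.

Subtracting baseflow gives direct-runoff ordinates: 0.0, 1.1, 9.5, 15.8, 16.7, 25.0, 38.3, 48.4, 59.1, 51.1, 44.2, 38.2, 33.0, 0.0 cfs.
The maximum is 59.1 cfs, occurring at the reading for t = 12 h.

Q_p = 59.1 cfs at t = 12 h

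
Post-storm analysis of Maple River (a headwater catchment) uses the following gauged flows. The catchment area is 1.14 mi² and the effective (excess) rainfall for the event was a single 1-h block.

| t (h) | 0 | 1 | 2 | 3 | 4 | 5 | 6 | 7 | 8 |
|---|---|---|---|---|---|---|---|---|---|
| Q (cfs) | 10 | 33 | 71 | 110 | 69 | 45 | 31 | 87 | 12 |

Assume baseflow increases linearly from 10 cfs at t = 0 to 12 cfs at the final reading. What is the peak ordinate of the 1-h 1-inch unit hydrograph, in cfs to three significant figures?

Direct runoff: 0.00, 22.75, 60.50, 99.25, 58.00, 33.75, 19.50, 75.25, 0.00 cfs; ΣQ_DR = 369.0 cfs, peak = 99.25 cfs.
Runoff depth d = ΣQ_DR·Δt / A = 369.0 × 3600 / (1.14 mi²) = 0.5016 in.
The 1-inch UH is the DRH scaled by (1 in)/d, so U_p = 99.25 × 1/0.5016 = 198 cfs.

U_p ≈ 198 cfs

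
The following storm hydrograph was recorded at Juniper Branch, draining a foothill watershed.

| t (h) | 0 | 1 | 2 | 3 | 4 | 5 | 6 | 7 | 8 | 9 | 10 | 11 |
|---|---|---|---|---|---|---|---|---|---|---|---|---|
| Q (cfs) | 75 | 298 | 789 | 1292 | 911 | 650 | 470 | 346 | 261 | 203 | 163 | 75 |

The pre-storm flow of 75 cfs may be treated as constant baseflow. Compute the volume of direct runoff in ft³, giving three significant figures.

V ≈ 1.67 × 10^7 ft³

Direct-runoff ordinates (Q − Q_b): 0.0, 223.0, 714.0, 1217.0, 836.0, 575.0, 395.0, 271.0, 186.0, 128.0, 88.0, 0.0 cfs.
ΣQ_DR = 4633 cfs.
With Δt = 1 h = 3600 s, V = ΣQ_DR · Δt = 4633 × 3600 = 1.67 × 10^7 ft³.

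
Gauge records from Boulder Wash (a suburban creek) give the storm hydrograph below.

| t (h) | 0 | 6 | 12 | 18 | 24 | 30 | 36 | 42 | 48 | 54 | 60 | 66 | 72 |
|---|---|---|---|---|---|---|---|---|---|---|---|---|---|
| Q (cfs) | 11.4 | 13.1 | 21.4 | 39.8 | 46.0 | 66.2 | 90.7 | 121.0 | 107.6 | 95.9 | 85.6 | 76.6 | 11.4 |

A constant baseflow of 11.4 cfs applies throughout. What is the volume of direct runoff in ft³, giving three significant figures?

Direct-runoff ordinates (Q − Q_b): 0.0, 1.7, 10.0, 28.4, 34.6, 54.8, 79.3, 109.6, 96.2, 84.5, 74.2, 65.2, 0.0 cfs.
ΣQ_DR = 638.5 cfs.
With Δt = 6 h = 21600 s, V = ΣQ_DR · Δt = 638.5 × 21600 = 1.38 × 10^7 ft³.

V ≈ 1.38 × 10^7 ft³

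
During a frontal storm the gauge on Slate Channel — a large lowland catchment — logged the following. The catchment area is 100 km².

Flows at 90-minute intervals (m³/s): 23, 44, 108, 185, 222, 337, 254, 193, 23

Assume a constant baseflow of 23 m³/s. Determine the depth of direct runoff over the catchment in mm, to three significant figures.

Direct runoff: 0.0, 21.0, 85.0, 162.0, 199.0, 314.0, 231.0, 170.0, 0.0 m³/s; ΣQ_DR = 1182 m³/s.
V = ΣQ_DR · Δt = 1182 × 5400 s = 6.383 × 10^6 m³.
Over A = 100 km², depth = V / A = 63.8 mm.

d ≈ 63.8 mm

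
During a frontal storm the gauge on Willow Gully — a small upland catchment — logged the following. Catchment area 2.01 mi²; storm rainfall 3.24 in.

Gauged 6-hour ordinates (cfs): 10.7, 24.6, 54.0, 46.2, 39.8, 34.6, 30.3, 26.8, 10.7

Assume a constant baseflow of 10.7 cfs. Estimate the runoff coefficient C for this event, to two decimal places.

C ≈ 0.26

ΣQ_DR = 181.4 cfs; V = ΣQ_DR·Δt = 3.918 × 10^6 ft³.
Runoff depth d = V / A = 0.8391 in.
C = d / P = 0.8391 / 3.24 = 0.26.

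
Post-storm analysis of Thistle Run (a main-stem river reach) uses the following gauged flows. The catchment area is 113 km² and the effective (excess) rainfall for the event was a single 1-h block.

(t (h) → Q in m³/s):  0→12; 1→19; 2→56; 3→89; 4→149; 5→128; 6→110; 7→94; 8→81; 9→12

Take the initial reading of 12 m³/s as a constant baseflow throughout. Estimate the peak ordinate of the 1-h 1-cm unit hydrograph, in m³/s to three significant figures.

U_p ≈ 68.3 m³/s

Direct runoff: 0.0, 7.0, 44.0, 77.0, 137.0, 116.0, 98.0, 82.0, 69.0, 0.0 m³/s; ΣQ_DR = 630.0 m³/s, peak = 137.0 m³/s.
Runoff depth d = ΣQ_DR·Δt / A = 630.0 × 3600 / (113 km²) = 20.07 mm.
The 1-cm UH is the DRH scaled by (10 mm)/d, so U_p = 137.0 × 10/20.07 = 68.3 m³/s.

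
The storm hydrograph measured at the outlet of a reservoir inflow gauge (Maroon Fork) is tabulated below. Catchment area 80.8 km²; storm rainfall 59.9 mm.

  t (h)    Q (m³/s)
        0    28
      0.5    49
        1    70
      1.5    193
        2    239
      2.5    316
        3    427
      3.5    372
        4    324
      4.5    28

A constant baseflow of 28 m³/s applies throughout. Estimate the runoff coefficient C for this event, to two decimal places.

C ≈ 0.66

ΣQ_DR = 1766 m³/s; V = ΣQ_DR·Δt = 3.179 × 10^6 m³.
Runoff depth d = V / A = 39.34 mm.
C = d / P = 39.34 / 59.9 = 0.66.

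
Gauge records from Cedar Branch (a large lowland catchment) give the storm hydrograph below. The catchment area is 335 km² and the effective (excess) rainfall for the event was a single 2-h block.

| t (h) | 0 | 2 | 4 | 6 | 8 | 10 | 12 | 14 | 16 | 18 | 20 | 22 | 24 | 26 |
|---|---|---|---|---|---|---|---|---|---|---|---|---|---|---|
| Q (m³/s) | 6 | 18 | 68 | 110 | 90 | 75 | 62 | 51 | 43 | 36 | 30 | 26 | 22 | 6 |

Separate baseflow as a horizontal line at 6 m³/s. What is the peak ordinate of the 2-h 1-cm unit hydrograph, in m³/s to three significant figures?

U_p ≈ 86.6 m³/s

Direct runoff: 0.0, 12.0, 62.0, 104.0, 84.0, 69.0, 56.0, 45.0, 37.0, 30.0, 24.0, 20.0, 16.0, 0.0 m³/s; ΣQ_DR = 559.0 m³/s, peak = 104.0 m³/s.
Runoff depth d = ΣQ_DR·Δt / A = 559.0 × 7200 / (335 km²) = 12.01 mm.
The 1-cm UH is the DRH scaled by (10 mm)/d, so U_p = 104.0 × 10/12.01 = 86.6 m³/s.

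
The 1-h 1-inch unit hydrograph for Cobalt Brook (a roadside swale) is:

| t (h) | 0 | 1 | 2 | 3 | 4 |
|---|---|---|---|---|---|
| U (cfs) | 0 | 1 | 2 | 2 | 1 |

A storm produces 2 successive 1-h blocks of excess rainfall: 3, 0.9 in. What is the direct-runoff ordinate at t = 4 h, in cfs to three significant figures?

By discrete convolution, Q_j = Σ (P_i / 1 in) · U_{j−i}.
At t = 4 h (j=4): Q = (3/1)·1 + (0.9/1)·2 = 4.80 cfs.

Q ≈ 4.80 cfs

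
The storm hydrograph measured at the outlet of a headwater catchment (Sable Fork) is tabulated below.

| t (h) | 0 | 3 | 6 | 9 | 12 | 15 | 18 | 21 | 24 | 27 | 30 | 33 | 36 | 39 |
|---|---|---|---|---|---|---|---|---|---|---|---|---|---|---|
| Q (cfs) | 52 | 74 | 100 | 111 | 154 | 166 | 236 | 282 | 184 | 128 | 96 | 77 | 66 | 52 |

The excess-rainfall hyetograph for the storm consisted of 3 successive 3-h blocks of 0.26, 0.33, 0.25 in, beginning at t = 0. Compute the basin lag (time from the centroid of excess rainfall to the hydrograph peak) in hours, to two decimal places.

Centroid of excess rainfall: t_c = Σ P_i·t̄_i / ΣP_i = 4.4643 h (block centres at 1.5, 4.5, 7.5 h).
Hydrograph peak occurs at t = 21 h, so basin lag t_L = 21 − 4.4643 = 16.54 h.

t_L ≈ 16.54 h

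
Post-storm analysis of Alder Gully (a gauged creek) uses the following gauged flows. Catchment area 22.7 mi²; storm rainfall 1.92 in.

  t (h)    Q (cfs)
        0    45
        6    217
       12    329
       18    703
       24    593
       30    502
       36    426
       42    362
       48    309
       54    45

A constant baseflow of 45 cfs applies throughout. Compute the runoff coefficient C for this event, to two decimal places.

C ≈ 0.66

ΣQ_DR = 3081 cfs; V = ΣQ_DR·Δt = 6.655 × 10^7 ft³.
Runoff depth d = V / A = 1.262 in.
C = d / P = 1.262 / 1.92 = 0.66.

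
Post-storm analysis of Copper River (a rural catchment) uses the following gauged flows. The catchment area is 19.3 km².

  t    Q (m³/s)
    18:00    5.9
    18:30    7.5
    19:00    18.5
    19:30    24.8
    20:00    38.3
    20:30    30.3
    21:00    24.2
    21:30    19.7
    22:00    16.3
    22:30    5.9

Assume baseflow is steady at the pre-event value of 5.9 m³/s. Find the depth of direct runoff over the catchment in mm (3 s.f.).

d ≈ 12.3 mm

Direct runoff: 0.0, 1.6, 12.6, 18.9, 32.4, 24.4, 18.3, 13.8, 10.4, 0.0 m³/s; ΣQ_DR = 132.4 m³/s.
V = ΣQ_DR · Δt = 132.4 × 1800 s = 2.383 × 10^5 m³.
Over A = 19.3 km², depth = V / A = 12.3 mm.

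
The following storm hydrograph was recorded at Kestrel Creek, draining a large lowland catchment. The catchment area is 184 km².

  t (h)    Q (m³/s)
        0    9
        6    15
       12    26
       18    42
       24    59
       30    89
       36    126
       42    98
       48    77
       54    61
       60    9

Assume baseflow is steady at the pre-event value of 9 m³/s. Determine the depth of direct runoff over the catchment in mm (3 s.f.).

d ≈ 60.1 mm

Direct runoff: 0.0, 6.0, 17.0, 33.0, 50.0, 80.0, 117.0, 89.0, 68.0, 52.0, 0.0 m³/s; ΣQ_DR = 512.0 m³/s.
V = ΣQ_DR · Δt = 512.0 × 21600 s = 1.106 × 10^7 m³.
Over A = 184 km², depth = V / A = 60.1 mm.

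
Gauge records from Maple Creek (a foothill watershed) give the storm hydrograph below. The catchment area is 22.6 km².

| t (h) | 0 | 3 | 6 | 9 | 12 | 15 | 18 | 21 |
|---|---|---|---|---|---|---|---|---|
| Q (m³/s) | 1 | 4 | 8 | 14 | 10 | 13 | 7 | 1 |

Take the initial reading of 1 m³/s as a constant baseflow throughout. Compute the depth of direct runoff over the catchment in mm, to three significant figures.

Direct runoff: 0.0, 3.0, 7.0, 13.0, 9.0, 12.0, 6.0, 0.0 m³/s; ΣQ_DR = 50.00 m³/s.
V = ΣQ_DR · Δt = 50.00 × 10800 s = 5.400 × 10^5 m³.
Over A = 22.6 km², depth = V / A = 23.9 mm.

d ≈ 23.9 mm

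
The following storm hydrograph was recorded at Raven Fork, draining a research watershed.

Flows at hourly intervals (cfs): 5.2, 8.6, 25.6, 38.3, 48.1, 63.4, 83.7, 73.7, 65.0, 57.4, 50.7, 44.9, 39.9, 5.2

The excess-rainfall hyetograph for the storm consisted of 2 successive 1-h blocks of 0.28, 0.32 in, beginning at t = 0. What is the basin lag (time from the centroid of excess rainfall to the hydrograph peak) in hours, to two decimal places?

t_L ≈ 4.97 h

Centroid of excess rainfall: t_c = Σ P_i·t̄_i / ΣP_i = 1.0333 h (block centres at 0.5, 1.5 h).
Hydrograph peak occurs at t = 6 h, so basin lag t_L = 6 − 1.0333 = 4.97 h.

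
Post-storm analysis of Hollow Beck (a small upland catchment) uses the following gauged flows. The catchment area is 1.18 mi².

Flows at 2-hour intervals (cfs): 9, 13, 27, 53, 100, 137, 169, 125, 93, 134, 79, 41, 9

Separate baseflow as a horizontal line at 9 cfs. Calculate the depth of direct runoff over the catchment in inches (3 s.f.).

d ≈ 2.29 in

Direct runoff: 0.0, 4.0, 18.0, 44.0, 91.0, 128.0, 160.0, 116.0, 84.0, 125.0, 70.0, 32.0, 0.0 cfs; ΣQ_DR = 872.0 cfs.
V = ΣQ_DR · Δt = 872.0 × 7200 s = 6.278 × 10^6 ft³.
Over A = 1.18 mi², depth = V / A = 2.29 in.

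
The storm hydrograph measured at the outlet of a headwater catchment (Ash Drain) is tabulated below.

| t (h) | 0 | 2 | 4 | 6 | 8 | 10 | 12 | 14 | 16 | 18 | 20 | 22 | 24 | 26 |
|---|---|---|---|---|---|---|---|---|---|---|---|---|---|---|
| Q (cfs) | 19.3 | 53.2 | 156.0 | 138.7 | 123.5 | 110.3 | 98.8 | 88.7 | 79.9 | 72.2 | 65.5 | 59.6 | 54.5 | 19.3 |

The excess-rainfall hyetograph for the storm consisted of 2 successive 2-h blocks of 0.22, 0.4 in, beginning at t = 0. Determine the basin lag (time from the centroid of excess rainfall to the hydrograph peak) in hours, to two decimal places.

t_L ≈ 1.71 h

Centroid of excess rainfall: t_c = Σ P_i·t̄_i / ΣP_i = 2.2903 h (block centres at 1, 3 h).
Hydrograph peak occurs at t = 4 h, so basin lag t_L = 4 − 2.2903 = 1.71 h.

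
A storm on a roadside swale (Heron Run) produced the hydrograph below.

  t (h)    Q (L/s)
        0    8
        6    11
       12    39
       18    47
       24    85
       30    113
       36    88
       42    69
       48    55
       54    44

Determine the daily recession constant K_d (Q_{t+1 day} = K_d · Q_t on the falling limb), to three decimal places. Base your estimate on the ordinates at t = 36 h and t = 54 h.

K_d ≈ 0.397

Between t = 36 h and t = 54 h the flow falls from 88 to 44 L/s over 3×6 h = 18 h.
Per-interval ratio K = (44/88)^(1/3) = 0.7937; K_d = K^(24/6) = 0.397.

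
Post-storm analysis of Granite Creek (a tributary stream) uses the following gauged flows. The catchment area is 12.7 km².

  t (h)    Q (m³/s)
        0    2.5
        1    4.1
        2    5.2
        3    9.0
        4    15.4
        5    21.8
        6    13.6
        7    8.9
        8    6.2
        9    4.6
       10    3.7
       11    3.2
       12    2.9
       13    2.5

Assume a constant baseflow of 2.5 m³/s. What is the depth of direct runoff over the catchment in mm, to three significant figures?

Direct runoff: 0.0, 1.6, 2.7, 6.5, 12.9, 19.3, 11.1, 6.4, 3.7, 2.1, 1.2, 0.7, 0.4, 0.0 m³/s; ΣQ_DR = 68.60 m³/s.
V = ΣQ_DR · Δt = 68.60 × 3600 s = 2.470 × 10^5 m³.
Over A = 12.7 km², depth = V / A = 19.4 mm.

d ≈ 19.4 mm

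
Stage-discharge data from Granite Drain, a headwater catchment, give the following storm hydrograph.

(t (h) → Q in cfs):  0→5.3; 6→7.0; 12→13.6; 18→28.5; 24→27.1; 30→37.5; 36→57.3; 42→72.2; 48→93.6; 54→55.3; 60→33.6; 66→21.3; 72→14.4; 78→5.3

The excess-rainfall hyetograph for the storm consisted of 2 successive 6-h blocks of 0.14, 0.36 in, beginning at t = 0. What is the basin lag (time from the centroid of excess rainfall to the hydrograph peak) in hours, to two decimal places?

t_L ≈ 40.68 h

Centroid of excess rainfall: t_c = Σ P_i·t̄_i / ΣP_i = 7.3200 h (block centres at 3, 9 h).
Hydrograph peak occurs at t = 48 h, so basin lag t_L = 48 − 7.3200 = 40.68 h.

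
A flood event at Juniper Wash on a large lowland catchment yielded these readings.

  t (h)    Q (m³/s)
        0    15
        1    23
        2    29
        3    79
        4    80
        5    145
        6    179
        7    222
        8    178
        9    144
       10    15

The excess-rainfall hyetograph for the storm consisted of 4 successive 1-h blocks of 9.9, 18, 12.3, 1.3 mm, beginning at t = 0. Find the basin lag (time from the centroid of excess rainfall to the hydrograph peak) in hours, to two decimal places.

Centroid of excess rainfall: t_c = Σ P_i·t̄_i / ΣP_i = 1.6205 h (block centres at 0.5, 1.5, 2.5, 3.5 h).
Hydrograph peak occurs at t = 7 h, so basin lag t_L = 7 − 1.6205 = 5.38 h.

t_L ≈ 5.38 h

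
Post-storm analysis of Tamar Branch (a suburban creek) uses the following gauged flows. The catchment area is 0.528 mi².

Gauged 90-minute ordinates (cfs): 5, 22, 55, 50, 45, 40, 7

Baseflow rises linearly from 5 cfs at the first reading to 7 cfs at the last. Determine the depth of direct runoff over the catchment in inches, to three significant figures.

d ≈ 0.801 in

Direct runoff: 0.00, 16.67, 49.33, 44.00, 38.67, 33.33, 0.00 cfs; ΣQ_DR = 182.0 cfs.
V = ΣQ_DR · Δt = 182.0 × 5400 s = 9.828 × 10^5 ft³.
Over A = 0.528 mi², depth = V / A = 0.801 in.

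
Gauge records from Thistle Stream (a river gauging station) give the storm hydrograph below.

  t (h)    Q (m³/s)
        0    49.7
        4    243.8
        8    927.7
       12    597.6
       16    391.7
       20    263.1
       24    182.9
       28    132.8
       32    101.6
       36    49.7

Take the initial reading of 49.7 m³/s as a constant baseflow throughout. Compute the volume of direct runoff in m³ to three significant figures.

Direct-runoff ordinates (Q − Q_b): 0.0, 194.1, 878.0, 547.9, 342.0, 213.4, 133.2, 83.1, 51.9, 0.0 m³/s.
ΣQ_DR = 2444 m³/s.
With Δt = 4 h = 14400 s, V = ΣQ_DR · Δt = 2444 × 14400 = 3.52 × 10^7 m³.

V ≈ 3.52 × 10^7 m³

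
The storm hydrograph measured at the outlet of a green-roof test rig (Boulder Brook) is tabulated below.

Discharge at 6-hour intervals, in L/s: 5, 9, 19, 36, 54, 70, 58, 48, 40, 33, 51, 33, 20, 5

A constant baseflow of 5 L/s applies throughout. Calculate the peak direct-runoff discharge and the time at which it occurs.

Subtracting baseflow gives direct-runoff ordinates: 0.0, 4.0, 14.0, 31.0, 49.0, 65.0, 53.0, 43.0, 35.0, 28.0, 46.0, 28.0, 15.0, 0.0 L/s.
The maximum is 65.0 L/s, occurring at the reading for t = 30 h.

Q_p = 65.0 L/s at t = 30 h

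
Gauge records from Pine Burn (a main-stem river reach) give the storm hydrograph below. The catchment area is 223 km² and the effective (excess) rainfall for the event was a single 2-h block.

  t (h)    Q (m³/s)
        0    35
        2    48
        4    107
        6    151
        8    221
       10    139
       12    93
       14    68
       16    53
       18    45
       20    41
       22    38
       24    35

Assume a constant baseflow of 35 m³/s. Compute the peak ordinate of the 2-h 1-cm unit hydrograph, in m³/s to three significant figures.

Direct runoff: 0.0, 13.0, 72.0, 116.0, 186.0, 104.0, 58.0, 33.0, 18.0, 10.0, 6.0, 3.0, 0.0 m³/s; ΣQ_DR = 619.0 m³/s, peak = 186.0 m³/s.
Runoff depth d = ΣQ_DR·Δt / A = 619.0 × 7200 / (223 km²) = 19.99 mm.
The 1-cm UH is the DRH scaled by (10 mm)/d, so U_p = 186.0 × 10/19.99 = 93.1 m³/s.

U_p ≈ 93.1 m³/s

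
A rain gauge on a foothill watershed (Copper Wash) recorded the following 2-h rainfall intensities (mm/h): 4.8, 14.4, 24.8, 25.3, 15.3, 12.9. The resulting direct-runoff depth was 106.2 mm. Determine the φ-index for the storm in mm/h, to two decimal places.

φ ≈ 7.92 mm/h

Only the 5 blocks with intensity above φ contribute runoff: 14.4, 24.8, 25.3, 15.3, 12.9 mm/h.
Σ(I−φ)·Δt = d  ⇒  (14.4+24.8+25.3+15.3+12.9 − 5φ)·2 = 106.2
φ = (92.70 − 106.2/2) / 5 = 7.92 mm/h.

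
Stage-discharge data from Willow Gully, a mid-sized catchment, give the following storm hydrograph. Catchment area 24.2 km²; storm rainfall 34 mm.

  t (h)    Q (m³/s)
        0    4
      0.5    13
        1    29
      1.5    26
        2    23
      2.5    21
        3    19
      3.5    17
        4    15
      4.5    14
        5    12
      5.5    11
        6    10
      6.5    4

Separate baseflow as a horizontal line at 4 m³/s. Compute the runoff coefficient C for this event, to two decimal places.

C ≈ 0.35

ΣQ_DR = 162.0 m³/s; V = ΣQ_DR·Δt = 2.916 × 10^5 m³.
Runoff depth d = V / A = 12.05 mm.
C = d / P = 12.05 / 34 = 0.35.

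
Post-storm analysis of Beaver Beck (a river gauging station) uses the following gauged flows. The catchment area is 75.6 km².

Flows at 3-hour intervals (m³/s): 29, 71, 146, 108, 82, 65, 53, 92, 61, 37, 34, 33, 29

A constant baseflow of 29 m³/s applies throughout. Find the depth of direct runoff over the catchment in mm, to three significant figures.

d ≈ 66.1 mm

Direct runoff: 0.0, 42.0, 117.0, 79.0, 53.0, 36.0, 24.0, 63.0, 32.0, 8.0, 5.0, 4.0, 0.0 m³/s; ΣQ_DR = 463.0 m³/s.
V = ΣQ_DR · Δt = 463.0 × 10800 s = 5.000 × 10^6 m³.
Over A = 75.6 km², depth = V / A = 66.1 mm.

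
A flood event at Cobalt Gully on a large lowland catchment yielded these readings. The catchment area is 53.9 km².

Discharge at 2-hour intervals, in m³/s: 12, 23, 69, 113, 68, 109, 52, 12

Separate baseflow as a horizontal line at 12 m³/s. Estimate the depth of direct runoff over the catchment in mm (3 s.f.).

d ≈ 48.4 mm

Direct runoff: 0.0, 11.0, 57.0, 101.0, 56.0, 97.0, 40.0, 0.0 m³/s; ΣQ_DR = 362.0 m³/s.
V = ΣQ_DR · Δt = 362.0 × 7200 s = 2.606 × 10^6 m³.
Over A = 53.9 km², depth = V / A = 48.4 mm.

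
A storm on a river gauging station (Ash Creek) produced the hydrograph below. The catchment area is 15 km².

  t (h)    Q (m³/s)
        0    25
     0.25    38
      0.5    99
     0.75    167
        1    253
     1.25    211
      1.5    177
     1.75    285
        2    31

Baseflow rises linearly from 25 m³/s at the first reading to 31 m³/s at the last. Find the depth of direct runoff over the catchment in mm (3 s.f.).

d ≈ 62.0 mm

Direct runoff: 0.00, 12.25, 72.50, 139.75, 225.00, 182.25, 147.50, 254.75, 0.00 m³/s; ΣQ_DR = 1034 m³/s.
V = ΣQ_DR · Δt = 1034 × 900 s = 9.306 × 10^5 m³.
Over A = 15 km², depth = V / A = 62.0 mm.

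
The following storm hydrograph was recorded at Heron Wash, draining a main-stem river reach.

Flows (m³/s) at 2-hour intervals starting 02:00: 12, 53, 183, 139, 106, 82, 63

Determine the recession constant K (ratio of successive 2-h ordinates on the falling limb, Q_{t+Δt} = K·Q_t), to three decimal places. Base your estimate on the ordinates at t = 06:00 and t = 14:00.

Using the recession-limb readings at t = 06:00 and t = 14:00: Q falls from 183 to 63 m³/s over 4 intervals.
K = (Q₂/Q₁)^(1/4) = (63/183)^(1/4) = 0.766.

K ≈ 0.766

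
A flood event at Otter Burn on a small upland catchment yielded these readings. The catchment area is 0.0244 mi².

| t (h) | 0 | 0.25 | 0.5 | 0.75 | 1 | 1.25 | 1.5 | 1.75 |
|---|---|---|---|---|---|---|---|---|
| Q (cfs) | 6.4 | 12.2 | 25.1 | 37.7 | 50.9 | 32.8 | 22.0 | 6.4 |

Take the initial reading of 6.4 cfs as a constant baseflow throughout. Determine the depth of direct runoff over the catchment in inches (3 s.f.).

Direct runoff: 0.0, 5.8, 18.7, 31.3, 44.5, 26.4, 15.6, 0.0 cfs; ΣQ_DR = 142.3 cfs.
V = ΣQ_DR · Δt = 142.3 × 900 s = 1.281 × 10^5 ft³.
Over A = 0.0244 mi², depth = V / A = 2.26 in.

d ≈ 2.26 in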